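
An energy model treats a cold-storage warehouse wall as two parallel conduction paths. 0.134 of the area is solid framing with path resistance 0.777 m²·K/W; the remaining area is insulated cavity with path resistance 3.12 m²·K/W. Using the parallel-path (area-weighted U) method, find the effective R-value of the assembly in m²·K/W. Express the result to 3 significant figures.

U_eff = 0.866/3.12 + 0.134/0.777 = 0.2776 + 0.1725 = 0.45
R_eff = 1/U_eff = 2.222 m²·K/W

2.22 m²·K/W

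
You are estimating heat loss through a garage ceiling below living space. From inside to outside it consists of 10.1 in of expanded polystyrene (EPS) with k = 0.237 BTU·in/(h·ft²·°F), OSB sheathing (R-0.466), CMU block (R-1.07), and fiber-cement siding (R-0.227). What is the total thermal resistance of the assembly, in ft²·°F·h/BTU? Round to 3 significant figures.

10.1/0.237 = 42.62
R_total = 42.62 + 0.466 + 1.07 + 0.227 = 44.38 ft²·°F·h/BTU

44.4 ft²·°F·h/BTU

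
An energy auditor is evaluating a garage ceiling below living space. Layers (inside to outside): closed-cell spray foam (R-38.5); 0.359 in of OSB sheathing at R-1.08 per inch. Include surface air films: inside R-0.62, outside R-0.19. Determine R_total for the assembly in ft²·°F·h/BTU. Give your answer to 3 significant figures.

39.7 ft²·°F·h/BTU

0.359 × 1.08 = 0.3877
R_total = 0.62 + 38.5 + 0.3877 + 0.19 = 39.7 ft²·°F·h/BTU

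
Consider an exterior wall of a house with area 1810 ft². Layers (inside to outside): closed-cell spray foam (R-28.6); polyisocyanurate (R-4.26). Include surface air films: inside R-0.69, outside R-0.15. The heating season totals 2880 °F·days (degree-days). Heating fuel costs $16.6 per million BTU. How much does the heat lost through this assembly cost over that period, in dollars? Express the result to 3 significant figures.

61.6 dollars

R_total = 0.69 + 28.6 + 4.26 + 0.15 = 33.7 ft²·°F·h/BTU
E = A × HDD × 24 / R = 1810 × 2880 × 24 / 33.7 = 3712000 BTU
Cost = 3712000/10⁶ × 16.6 = $61.63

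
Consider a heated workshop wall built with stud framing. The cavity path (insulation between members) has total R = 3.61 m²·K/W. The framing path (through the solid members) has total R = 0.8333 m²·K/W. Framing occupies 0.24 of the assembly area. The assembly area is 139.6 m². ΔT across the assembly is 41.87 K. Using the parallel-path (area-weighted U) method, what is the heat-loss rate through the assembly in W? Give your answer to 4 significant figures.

U_eff = 0.76/3.61 + 0.24/0.8333 = 0.21053 + 0.28801 = 0.49854
R_eff = 1/U_eff = 2.0059 m²·K/W
Q = 139.6 × 41.87 / 2.0059 = 2914 W

2914 W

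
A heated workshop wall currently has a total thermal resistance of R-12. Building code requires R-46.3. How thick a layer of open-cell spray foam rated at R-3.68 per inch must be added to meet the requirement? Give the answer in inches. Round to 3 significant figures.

ΔR = 46.3 − 12 = 34.3 ft²·°F·h/BTU
L = ΔR / (R/in) = 34.3/3.68 = 9.321 in

9.32 in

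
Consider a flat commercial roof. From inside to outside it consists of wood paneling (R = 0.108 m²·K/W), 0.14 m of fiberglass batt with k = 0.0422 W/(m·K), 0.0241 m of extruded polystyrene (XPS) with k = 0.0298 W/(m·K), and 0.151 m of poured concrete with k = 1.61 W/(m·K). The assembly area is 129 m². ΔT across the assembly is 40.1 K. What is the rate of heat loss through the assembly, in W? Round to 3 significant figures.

1200 W

0.14/0.0422 = 3.318
0.0241/0.0298 = 0.8087
0.151/1.61 = 0.09379
R_total = 0.108 + 3.318 + 0.8087 + 0.09379 = 4.328 m²·K/W
Q = A·ΔT/R = 129 × 40.1 / 4.328 = 1195 W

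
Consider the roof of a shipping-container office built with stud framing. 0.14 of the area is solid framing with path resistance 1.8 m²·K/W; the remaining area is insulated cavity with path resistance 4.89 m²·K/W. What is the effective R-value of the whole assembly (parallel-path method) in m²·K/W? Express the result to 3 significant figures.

3.94 m²·K/W

U_eff = 0.86/4.89 + 0.14/1.8 = 0.1759 + 0.07778 = 0.2536
R_eff = 1/U_eff = 3.942 m²·K/W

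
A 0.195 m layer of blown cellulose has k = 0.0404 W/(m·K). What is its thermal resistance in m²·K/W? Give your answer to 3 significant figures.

R = L/k = 0.195/0.0404 = 4.827 m²·K/W

4.83 m²·K/W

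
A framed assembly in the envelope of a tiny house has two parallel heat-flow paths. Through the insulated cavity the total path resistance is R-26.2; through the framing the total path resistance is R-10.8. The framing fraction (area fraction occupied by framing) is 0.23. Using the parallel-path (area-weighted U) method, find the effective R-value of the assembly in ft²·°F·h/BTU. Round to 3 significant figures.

19.7 ft²·°F·h/BTU

U_eff = 0.77/26.2 + 0.23/10.8 = 0.02939 + 0.0213 = 0.05069
R_eff = 1/U_eff = 19.73 ft²·°F·h/BTU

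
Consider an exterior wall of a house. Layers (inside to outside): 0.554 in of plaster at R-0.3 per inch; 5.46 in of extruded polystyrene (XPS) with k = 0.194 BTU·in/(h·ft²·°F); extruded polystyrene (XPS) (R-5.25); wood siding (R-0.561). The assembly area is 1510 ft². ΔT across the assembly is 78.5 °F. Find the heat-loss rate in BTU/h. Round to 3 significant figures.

3470 BTU/h

0.554 × 0.3 = 0.1662
5.46/0.194 = 28.14
R_total = 0.1662 + 28.14 + 5.25 + 0.561 = 34.12 ft²·°F·h/BTU
Q = A·ΔT/R = 1510 × 78.5 / 34.12 = 3474 BTU/h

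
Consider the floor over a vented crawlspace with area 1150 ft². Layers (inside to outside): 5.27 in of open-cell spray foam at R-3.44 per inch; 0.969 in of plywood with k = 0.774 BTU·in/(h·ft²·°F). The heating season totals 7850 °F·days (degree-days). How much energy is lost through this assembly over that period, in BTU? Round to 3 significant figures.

5.27 × 3.44 = 18.13
0.969/0.774 = 1.252
R_total = 18.13 + 1.252 = 19.38 ft²·°F·h/BTU
E = A × HDD × 24 / R = 1150 × 7850 × 24 / 19.38 = 11180000 BTU

11200000 BTU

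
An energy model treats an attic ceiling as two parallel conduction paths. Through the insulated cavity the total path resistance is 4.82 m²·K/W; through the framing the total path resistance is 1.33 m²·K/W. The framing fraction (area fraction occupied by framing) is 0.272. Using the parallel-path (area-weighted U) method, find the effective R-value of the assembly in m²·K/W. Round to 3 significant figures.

2.81 m²·K/W

U_eff = 0.728/4.82 + 0.272/1.33 = 0.151 + 0.2045 = 0.3555
R_eff = 1/U_eff = 2.813 m²·K/W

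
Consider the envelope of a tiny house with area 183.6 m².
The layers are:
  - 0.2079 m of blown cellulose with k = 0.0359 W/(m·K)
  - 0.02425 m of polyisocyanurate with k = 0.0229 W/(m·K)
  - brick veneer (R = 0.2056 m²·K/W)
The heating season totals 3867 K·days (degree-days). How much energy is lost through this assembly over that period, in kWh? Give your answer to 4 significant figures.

2415 kWh

0.2079/0.0359 = 5.7911
0.02425/0.0229 = 1.059
R_total = 5.7911 + 1.059 + 0.2056 = 7.0556 m²·K/W
E = A × HDD × 24 / R / 1000 = 183.6 × 3867 × 24 / 7.0556 / 1000 = 2415 kWh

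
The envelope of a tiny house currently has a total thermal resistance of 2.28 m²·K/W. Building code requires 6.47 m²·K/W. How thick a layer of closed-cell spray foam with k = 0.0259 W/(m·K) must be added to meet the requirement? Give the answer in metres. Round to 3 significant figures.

0.109 m

ΔR = 6.47 − 2.28 = 4.19 m²·K/W
L = ΔR × k = 4.19 × 0.0259 = 0.1085 m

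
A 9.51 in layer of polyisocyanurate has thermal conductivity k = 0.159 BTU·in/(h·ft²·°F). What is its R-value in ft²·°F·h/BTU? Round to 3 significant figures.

59.8 ft²·°F·h/BTU

R = L/k = 9.51/0.159 = 59.81 ft²·°F·h/BTU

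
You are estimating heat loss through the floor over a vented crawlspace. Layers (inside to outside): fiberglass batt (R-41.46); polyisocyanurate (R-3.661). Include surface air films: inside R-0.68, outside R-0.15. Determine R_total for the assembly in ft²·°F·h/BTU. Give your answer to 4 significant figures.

45.95 ft²·°F·h/BTU

R_total = 0.68 + 41.46 + 3.661 + 0.15 = 45.951 ft²·°F·h/BTU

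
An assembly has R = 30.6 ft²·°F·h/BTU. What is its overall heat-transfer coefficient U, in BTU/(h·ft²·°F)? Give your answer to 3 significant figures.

U = 1/R = 1/30.6 = 0.03268

0.0327 BTU/(h·ft²·°F)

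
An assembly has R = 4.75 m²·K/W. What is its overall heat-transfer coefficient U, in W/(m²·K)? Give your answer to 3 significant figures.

U = 1/R = 1/4.75 = 0.2105

0.211 W/(m²·K)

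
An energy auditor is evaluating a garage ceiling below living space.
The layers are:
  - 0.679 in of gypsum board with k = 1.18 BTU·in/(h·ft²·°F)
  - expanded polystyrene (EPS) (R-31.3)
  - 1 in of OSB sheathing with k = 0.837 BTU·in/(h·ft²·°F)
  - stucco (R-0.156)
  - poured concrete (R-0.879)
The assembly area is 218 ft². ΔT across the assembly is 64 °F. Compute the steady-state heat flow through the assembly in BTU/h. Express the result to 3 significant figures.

0.679/1.18 = 0.5754
1/0.837 = 1.195
R_total = 0.5754 + 31.3 + 1.195 + 0.156 + 0.879 = 34.11 ft²·°F·h/BTU
Q = A·ΔT/R = 218 × 64 / 34.11 = 409.1 BTU/h

409 BTU/h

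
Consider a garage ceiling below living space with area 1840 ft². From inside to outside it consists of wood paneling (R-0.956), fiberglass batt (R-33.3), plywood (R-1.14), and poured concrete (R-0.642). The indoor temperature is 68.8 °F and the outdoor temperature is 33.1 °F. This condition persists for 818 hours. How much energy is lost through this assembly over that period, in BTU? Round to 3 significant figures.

R_total = 0.956 + 33.3 + 1.14 + 0.642 = 36.04 ft²·°F·h/BTU
Q = 1840 × (68.8 − 33.1) / 36.04 = 1823 BTU/h
E = 1823 × 818 = 1491000 BTU

1490000 BTU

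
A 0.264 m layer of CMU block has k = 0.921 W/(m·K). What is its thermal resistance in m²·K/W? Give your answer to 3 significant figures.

R = L/k = 0.264/0.921 = 0.2866 m²·K/W

0.287 m²·K/W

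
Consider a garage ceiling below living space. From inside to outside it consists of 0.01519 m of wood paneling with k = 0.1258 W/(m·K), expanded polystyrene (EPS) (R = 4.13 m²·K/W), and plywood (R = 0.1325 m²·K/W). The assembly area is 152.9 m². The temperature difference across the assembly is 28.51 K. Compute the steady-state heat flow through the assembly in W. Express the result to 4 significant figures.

0.01519/0.1258 = 0.12075
R_total = 0.12075 + 4.13 + 0.1325 = 4.3832 m²·K/W
Q = A·ΔT/R = 152.9 × 28.51 / 4.3832 = 994.51 W

994.5 W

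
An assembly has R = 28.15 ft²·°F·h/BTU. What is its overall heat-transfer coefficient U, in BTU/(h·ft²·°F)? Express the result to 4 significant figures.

U = 1/R = 1/28.15 = 0.035524

0.03552 BTU/(h·ft²·°F)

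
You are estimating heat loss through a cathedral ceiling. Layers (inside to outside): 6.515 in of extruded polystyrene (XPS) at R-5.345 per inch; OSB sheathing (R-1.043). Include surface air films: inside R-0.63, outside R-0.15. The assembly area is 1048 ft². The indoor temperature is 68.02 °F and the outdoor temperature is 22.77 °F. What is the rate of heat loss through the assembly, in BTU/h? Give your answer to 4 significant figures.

6.515 × 5.345 = 34.823
R_total = 0.63 + 34.823 + 1.043 + 0.15 = 36.646 ft²·°F·h/BTU
Q = A·ΔT/R = 1048 × (68.02 − 22.77) / 36.646 = 1294.1 BTU/h

1294 BTU/h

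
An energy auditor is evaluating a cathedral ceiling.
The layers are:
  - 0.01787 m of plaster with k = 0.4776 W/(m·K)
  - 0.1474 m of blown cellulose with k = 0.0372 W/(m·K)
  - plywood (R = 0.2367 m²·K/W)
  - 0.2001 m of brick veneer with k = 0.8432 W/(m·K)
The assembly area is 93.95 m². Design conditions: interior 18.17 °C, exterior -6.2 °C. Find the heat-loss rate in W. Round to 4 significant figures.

511.8 W

0.01787/0.4776 = 0.037416
0.1474/0.0372 = 3.9624
0.2001/0.8432 = 0.23731
R_total = 0.037416 + 3.9624 + 0.2367 + 0.23731 = 4.4738 m²·K/W
Q = A·ΔT/R = 93.95 × (18.17 − (-6.2)) / 4.4738 = 511.77 W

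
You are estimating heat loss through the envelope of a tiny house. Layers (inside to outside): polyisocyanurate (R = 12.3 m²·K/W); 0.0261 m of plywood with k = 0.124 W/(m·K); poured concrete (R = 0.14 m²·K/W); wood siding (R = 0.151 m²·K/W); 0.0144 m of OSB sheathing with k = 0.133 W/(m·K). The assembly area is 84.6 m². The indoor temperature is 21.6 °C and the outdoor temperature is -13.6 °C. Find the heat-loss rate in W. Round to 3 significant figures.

231 W

0.0261/0.124 = 0.2105
0.0144/0.133 = 0.1083
R_total = 12.3 + 0.2105 + 0.14 + 0.151 + 0.1083 = 12.91 m²·K/W
Q = A·ΔT/R = 84.6 × (21.6 − (-13.6)) / 12.91 = 230.7 W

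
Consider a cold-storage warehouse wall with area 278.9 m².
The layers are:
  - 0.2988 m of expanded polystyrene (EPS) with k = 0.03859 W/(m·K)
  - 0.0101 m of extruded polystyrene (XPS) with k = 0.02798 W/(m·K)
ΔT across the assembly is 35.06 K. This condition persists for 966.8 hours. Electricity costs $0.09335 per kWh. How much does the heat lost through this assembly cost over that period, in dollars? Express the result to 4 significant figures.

0.2988/0.03859 = 7.7429
0.0101/0.02798 = 0.36097
R_total = 7.7429 + 0.36097 = 8.1039 m²·K/W
Q = 278.9 × 35.06 / 8.1039 = 1206.6 W
E = 1206.6 W × 966.8 h / 1000 = 1166.5 kWh
Cost = 1166.5 × 0.09335 = $108.9

108.9 dollars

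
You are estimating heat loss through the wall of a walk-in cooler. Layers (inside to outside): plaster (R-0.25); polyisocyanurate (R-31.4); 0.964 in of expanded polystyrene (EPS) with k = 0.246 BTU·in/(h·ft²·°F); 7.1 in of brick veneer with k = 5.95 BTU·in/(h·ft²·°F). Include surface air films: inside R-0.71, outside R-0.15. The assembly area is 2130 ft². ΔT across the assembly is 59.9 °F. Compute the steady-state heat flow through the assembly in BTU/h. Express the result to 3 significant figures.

3390 BTU/h

0.964/0.246 = 3.919
7.1/5.95 = 1.193
R_total = 0.71 + 0.25 + 31.4 + 3.919 + 1.193 + 0.15 = 37.62 ft²·°F·h/BTU
Q = A·ΔT/R = 2130 × 59.9 / 37.62 = 3391 BTU/h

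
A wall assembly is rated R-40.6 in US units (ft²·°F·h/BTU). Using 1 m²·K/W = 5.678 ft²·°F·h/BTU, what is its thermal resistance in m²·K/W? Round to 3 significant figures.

R_SI = 40.6/5.678 = 7.15

7.15 m²·K/W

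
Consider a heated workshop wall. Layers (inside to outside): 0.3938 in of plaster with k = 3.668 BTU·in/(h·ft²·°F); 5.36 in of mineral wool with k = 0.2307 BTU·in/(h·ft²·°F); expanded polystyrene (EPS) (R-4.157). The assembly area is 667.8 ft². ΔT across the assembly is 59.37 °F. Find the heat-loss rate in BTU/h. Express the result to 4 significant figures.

1442 BTU/h

0.3938/3.668 = 0.10736
5.36/0.2307 = 23.234
R_total = 0.10736 + 23.234 + 4.157 = 27.498 ft²·°F·h/BTU
Q = A·ΔT/R = 667.8 × 59.37 / 27.498 = 1441.8 BTU/h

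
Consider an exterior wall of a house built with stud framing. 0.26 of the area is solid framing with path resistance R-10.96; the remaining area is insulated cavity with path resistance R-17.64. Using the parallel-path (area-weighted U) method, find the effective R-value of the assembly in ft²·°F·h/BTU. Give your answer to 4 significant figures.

U_eff = 0.74/17.64 + 0.26/10.96 = 0.04195 + 0.023723 = 0.065673
R_eff = 1/U_eff = 15.227 ft²·°F·h/BTU

15.23 ft²·°F·h/BTU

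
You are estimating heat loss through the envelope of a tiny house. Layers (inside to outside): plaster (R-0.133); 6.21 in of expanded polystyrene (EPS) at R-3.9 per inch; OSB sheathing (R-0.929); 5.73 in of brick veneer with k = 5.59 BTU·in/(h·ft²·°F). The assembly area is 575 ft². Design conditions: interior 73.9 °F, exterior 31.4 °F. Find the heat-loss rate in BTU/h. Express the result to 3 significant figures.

6.21 × 3.9 = 24.22
5.73/5.59 = 1.025
R_total = 0.133 + 24.22 + 0.929 + 1.025 = 26.31 ft²·°F·h/BTU
Q = A·ΔT/R = 575 × (73.9 − 31.4) / 26.31 = 929 BTU/h

929 BTU/h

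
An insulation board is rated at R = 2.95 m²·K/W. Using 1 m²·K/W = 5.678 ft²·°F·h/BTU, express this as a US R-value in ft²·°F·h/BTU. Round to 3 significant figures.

R_US = 2.95 × 5.678 = 16.75

16.8 ft²·°F·h/BTU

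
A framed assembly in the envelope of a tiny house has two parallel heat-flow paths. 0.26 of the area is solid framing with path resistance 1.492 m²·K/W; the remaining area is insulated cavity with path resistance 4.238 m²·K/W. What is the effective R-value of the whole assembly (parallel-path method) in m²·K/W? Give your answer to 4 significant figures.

2.866 m²·K/W

U_eff = 0.74/4.238 + 0.26/1.492 = 0.17461 + 0.17426 = 0.34887
R_eff = 1/U_eff = 2.8664 m²·K/W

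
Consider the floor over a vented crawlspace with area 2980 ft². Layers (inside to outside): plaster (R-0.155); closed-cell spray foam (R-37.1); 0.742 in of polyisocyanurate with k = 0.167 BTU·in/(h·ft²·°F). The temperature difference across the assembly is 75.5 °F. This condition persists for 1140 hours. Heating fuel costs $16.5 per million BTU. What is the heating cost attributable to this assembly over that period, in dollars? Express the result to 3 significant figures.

101 dollars

0.742/0.167 = 4.443
R_total = 0.155 + 37.1 + 4.443 = 41.7 ft²·°F·h/BTU
Q = 2980 × 75.5 / 41.7 = 5396 BTU/h
E = 5396 × 1140 = 6151000 BTU
Cost = 6151000/10⁶ × 16.5 = $101.5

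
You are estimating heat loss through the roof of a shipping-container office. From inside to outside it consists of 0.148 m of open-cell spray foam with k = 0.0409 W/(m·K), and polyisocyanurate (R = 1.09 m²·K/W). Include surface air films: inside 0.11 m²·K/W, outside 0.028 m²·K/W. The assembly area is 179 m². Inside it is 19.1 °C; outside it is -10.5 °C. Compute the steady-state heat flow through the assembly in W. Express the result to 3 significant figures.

1090 W

0.148/0.0409 = 3.619
R_total = 0.11 + 3.619 + 1.09 + 0.028 = 4.847 m²·K/W
Q = A·ΔT/R = 179 × (19.1 − (-10.5)) / 4.847 = 1093 W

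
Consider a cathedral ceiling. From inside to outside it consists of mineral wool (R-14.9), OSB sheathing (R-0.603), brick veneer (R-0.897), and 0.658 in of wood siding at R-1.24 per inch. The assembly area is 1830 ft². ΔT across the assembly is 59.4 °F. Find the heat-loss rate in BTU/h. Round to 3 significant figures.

6310 BTU/h

0.658 × 1.24 = 0.8159
R_total = 14.9 + 0.603 + 0.897 + 0.8159 = 17.22 ft²·°F·h/BTU
Q = A·ΔT/R = 1830 × 59.4 / 17.22 = 6314 BTU/h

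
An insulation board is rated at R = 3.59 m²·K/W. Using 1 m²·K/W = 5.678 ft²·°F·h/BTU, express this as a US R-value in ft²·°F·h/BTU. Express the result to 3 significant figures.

R_US = 3.59 × 5.678 = 20.38

20.4 ft²·°F·h/BTU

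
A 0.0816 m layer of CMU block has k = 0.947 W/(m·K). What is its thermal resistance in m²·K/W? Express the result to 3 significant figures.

0.0862 m²·K/W

R = L/k = 0.0816/0.947 = 0.08617 m²·K/W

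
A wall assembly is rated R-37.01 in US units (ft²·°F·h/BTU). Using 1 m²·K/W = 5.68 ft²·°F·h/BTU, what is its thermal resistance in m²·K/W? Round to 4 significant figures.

6.516 m²·K/W

R_SI = 37.01/5.68 = 6.5158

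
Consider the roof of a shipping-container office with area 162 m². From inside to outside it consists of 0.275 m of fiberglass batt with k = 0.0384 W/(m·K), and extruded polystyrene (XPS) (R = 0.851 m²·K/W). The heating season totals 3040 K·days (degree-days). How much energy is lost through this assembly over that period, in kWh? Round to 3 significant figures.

0.275/0.0384 = 7.161
R_total = 7.161 + 0.851 = 8.012 m²·K/W
E = A × HDD × 24 / R / 1000 = 162 × 3040 × 24 / 8.012 / 1000 = 1475 kWh

1480 kWh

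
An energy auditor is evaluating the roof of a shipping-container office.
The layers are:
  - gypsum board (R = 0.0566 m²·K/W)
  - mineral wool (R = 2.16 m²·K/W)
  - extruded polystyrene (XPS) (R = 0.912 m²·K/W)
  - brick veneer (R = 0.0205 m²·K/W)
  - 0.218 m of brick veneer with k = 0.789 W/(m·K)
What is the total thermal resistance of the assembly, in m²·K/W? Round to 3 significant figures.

3.43 m²·K/W

0.218/0.789 = 0.2763
R_total = 0.0566 + 2.16 + 0.912 + 0.0205 + 0.2763 = 3.425 m²·K/W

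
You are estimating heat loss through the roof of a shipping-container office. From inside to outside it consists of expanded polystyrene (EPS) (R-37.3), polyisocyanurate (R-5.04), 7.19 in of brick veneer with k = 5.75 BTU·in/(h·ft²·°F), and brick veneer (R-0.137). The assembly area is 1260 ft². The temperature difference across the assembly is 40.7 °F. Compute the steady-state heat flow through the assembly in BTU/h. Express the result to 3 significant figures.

7.19/5.75 = 1.25
R_total = 37.3 + 5.04 + 1.25 + 0.137 = 43.73 ft²·°F·h/BTU
Q = A·ΔT/R = 1260 × 40.7 / 43.73 = 1173 BTU/h

1170 BTU/h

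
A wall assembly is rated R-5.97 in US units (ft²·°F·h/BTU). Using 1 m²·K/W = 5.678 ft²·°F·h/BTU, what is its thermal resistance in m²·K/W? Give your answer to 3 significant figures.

1.05 m²·K/W

R_SI = 5.97/5.678 = 1.051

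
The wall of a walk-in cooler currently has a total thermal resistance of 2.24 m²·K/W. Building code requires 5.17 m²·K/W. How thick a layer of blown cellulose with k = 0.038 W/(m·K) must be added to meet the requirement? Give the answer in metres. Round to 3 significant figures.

ΔR = 5.17 − 2.24 = 2.93 m²·K/W
L = ΔR × k = 2.93 × 0.038 = 0.1113 m

0.111 m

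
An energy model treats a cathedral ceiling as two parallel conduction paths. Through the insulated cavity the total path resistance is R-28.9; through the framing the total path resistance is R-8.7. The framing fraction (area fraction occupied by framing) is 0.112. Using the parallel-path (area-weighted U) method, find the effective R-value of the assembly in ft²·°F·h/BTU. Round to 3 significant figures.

U_eff = 0.888/28.9 + 0.112/8.7 = 0.03073 + 0.01287 = 0.0436
R_eff = 1/U_eff = 22.94 ft²·°F·h/BTU

22.9 ft²·°F·h/BTU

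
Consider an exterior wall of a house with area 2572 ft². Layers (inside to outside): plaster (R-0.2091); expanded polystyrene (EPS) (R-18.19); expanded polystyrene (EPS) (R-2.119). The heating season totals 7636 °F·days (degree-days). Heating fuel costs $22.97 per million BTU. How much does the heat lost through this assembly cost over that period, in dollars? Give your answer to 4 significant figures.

527.7 dollars

R_total = 0.2091 + 18.19 + 2.119 = 20.518 ft²·°F·h/BTU
E = A × HDD × 24 / R = 2572 × 7636 × 24 / 20.518 = 22973000 BTU
Cost = 22973000/10⁶ × 22.97 = $527.68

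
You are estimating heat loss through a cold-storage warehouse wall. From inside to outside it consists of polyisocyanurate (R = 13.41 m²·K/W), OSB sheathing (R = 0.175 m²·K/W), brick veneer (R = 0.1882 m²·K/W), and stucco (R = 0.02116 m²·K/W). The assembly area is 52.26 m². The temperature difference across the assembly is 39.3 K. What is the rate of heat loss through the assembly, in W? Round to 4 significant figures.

148.9 W

R_total = 13.41 + 0.175 + 0.1882 + 0.02116 = 13.794 m²·K/W
Q = A·ΔT/R = 52.26 × 39.3 / 13.794 = 148.89 W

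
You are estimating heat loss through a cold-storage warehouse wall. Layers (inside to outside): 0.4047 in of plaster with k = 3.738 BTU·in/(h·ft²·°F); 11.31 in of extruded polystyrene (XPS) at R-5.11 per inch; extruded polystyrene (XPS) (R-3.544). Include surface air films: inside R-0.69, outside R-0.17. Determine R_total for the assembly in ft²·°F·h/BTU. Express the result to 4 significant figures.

62.31 ft²·°F·h/BTU

0.4047/3.738 = 0.10827
11.31 × 5.11 = 57.794
R_total = 0.69 + 0.10827 + 57.794 + 3.544 + 0.17 = 62.306 ft²·°F·h/BTU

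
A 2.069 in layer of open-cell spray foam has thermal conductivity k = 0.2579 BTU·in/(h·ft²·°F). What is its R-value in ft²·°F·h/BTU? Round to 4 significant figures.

R = L/k = 2.069/0.2579 = 8.0225 ft²·°F·h/BTU

8.022 ft²·°F·h/BTU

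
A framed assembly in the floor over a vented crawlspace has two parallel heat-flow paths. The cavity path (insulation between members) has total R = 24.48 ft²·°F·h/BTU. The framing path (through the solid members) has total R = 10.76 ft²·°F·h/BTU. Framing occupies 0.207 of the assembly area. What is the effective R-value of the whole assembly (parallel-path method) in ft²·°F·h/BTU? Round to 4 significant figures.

19.37 ft²·°F·h/BTU

U_eff = 0.793/24.48 + 0.207/10.76 = 0.032394 + 0.019238 = 0.051632
R_eff = 1/U_eff = 19.368 ft²·°F·h/BTU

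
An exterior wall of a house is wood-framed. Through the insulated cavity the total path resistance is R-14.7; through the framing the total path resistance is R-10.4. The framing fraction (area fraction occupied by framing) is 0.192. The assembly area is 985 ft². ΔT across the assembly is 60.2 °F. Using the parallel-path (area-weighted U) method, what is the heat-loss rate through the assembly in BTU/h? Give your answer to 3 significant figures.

4350 BTU/h

U_eff = 0.808/14.7 + 0.192/10.4 = 0.05497 + 0.01846 = 0.07343
R_eff = 1/U_eff = 13.62 ft²·°F·h/BTU
Q = 985 × 60.2 / 13.62 = 4354 BTU/h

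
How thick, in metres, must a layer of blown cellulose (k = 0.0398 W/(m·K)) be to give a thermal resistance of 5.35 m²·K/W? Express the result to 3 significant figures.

L = R·k = 5.35 × 0.0398 = 0.2129 m

0.213 m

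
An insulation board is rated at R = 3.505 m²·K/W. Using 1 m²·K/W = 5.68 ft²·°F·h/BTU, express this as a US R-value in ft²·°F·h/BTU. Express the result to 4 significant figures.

R_US = 3.505 × 5.68 = 19.908

19.91 ft²·°F·h/BTU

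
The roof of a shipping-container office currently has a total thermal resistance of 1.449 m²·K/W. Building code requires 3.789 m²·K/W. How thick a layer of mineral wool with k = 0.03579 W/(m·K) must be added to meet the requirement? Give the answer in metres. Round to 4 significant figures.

ΔR = 3.789 − 1.449 = 2.34 m²·K/W
L = ΔR × k = 2.34 × 0.03579 = 0.083749 m

0.08375 m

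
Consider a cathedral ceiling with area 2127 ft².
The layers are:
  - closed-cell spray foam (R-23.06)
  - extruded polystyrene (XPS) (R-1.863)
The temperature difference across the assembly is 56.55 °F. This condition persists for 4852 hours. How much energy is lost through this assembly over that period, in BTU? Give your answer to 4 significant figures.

23420000 BTU

R_total = 23.06 + 1.863 = 24.923 ft²·°F·h/BTU
Q = 2127 × 56.55 / 24.923 = 4826.1 BTU/h
E = 4826.1 × 4852 = 23416000 BTU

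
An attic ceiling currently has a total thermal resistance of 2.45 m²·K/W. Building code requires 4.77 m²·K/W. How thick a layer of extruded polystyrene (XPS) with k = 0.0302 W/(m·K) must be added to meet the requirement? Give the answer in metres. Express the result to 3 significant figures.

ΔR = 4.77 − 2.45 = 2.32 m²·K/W
L = ΔR × k = 2.32 × 0.0302 = 0.07006 m

0.0701 m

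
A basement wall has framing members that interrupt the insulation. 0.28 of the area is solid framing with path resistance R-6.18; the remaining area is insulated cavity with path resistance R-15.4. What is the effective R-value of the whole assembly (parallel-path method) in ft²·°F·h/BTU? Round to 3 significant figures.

10.9 ft²·°F·h/BTU

U_eff = 0.72/15.4 + 0.28/6.18 = 0.04675 + 0.04531 = 0.09206
R_eff = 1/U_eff = 10.86 ft²·°F·h/BTU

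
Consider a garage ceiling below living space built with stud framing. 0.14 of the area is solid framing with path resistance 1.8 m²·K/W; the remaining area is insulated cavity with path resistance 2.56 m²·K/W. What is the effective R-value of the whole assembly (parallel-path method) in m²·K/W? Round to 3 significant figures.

2.42 m²·K/W

U_eff = 0.86/2.56 + 0.14/1.8 = 0.3359 + 0.07778 = 0.4137
R_eff = 1/U_eff = 2.417 m²·K/W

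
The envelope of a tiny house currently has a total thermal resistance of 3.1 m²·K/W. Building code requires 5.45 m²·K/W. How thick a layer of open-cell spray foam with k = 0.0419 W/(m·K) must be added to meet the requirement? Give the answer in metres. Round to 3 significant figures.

ΔR = 5.45 − 3.1 = 2.35 m²·K/W
L = ΔR × k = 2.35 × 0.0419 = 0.09846 m

0.0985 m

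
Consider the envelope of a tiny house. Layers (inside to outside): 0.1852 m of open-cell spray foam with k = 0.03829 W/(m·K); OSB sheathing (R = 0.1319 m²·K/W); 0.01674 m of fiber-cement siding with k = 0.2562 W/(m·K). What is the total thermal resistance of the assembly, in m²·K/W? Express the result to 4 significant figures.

5.034 m²·K/W

0.1852/0.03829 = 4.8368
0.01674/0.2562 = 0.06534
R_total = 4.8368 + 0.1319 + 0.06534 = 5.034 m²·K/W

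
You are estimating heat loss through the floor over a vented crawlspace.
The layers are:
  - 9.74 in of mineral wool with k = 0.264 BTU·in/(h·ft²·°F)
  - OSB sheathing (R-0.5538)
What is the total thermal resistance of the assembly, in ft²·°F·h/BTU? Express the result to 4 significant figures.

37.45 ft²·°F·h/BTU

9.74/0.264 = 36.894
R_total = 36.894 + 0.5538 = 37.448 ft²·°F·h/BTU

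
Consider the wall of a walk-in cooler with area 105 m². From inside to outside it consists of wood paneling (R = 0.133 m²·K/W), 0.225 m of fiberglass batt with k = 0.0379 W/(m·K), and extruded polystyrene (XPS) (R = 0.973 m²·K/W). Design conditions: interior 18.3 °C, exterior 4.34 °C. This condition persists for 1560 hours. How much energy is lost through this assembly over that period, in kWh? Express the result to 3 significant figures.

0.225/0.0379 = 5.937
R_total = 0.133 + 5.937 + 0.973 = 7.043 m²·K/W
Q = 105 × (18.3 − 4.34) / 7.043 = 208.1 W
E = 208.1 W × 1560 h / 1000 = 324.7 kWh

325 kWh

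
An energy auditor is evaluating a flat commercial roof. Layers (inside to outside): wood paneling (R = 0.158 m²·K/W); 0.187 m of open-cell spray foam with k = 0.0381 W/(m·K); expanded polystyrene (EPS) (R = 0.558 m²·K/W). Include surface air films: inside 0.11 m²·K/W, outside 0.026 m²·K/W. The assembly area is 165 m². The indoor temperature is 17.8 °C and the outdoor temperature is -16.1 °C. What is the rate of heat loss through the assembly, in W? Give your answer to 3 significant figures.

971 W

0.187/0.0381 = 4.908
R_total = 0.11 + 0.158 + 4.908 + 0.558 + 0.026 = 5.76 m²·K/W
Q = A·ΔT/R = 165 × (17.8 − (-16.1)) / 5.76 = 971.1 W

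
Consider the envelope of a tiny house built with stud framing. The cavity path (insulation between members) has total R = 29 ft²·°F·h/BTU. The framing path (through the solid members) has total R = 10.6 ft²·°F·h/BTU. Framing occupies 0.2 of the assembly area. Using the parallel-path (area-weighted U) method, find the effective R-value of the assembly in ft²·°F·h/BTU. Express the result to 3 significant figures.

21.5 ft²·°F·h/BTU

U_eff = 0.8/29 + 0.2/10.6 = 0.02759 + 0.01887 = 0.04645
R_eff = 1/U_eff = 21.53 ft²·°F·h/BTU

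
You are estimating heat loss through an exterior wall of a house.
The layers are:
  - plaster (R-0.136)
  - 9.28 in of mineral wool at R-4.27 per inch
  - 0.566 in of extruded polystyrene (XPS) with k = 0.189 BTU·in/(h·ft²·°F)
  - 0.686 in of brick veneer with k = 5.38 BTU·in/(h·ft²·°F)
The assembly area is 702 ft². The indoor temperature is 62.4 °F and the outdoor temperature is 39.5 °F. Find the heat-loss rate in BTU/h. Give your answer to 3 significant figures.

9.28 × 4.27 = 39.63
0.566/0.189 = 2.995
0.686/5.38 = 0.1275
R_total = 0.136 + 39.63 + 2.995 + 0.1275 = 42.88 ft²·°F·h/BTU
Q = A·ΔT/R = 702 × (62.4 − 39.5) / 42.88 = 374.9 BTU/h

375 BTU/h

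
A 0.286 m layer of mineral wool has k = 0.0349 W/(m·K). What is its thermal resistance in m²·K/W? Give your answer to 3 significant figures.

8.19 m²·K/W

R = L/k = 0.286/0.0349 = 8.195 m²·K/W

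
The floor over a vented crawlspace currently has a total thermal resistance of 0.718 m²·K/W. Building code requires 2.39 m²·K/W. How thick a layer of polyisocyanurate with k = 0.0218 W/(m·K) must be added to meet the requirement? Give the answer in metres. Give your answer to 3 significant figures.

0.0364 m

ΔR = 2.39 − 0.718 = 1.672 m²·K/W
L = ΔR × k = 1.672 × 0.0218 = 0.03645 m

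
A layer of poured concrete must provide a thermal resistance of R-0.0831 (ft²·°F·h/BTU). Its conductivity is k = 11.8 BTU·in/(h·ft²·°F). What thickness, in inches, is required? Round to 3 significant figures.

0.981 in

L = R × k = 0.0831 × 11.8 = 0.9806 in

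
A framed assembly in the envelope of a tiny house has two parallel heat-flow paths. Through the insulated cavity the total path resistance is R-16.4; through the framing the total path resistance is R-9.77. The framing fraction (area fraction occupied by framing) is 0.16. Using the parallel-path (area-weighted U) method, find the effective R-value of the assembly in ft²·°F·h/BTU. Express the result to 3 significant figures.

U_eff = 0.84/16.4 + 0.16/9.77 = 0.05122 + 0.01638 = 0.0676
R_eff = 1/U_eff = 14.79 ft²·°F·h/BTU

14.8 ft²·°F·h/BTU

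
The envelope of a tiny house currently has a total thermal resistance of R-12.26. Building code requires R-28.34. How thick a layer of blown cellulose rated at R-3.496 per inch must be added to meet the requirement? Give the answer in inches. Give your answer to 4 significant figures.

4.600 in

ΔR = 28.34 − 12.26 = 16.08 ft²·°F·h/BTU
L = ΔR / (R/in) = 16.08/3.496 = 4.5995 in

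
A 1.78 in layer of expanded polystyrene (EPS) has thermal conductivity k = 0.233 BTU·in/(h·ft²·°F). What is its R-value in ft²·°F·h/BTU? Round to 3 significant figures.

7.64 ft²·°F·h/BTU

R = L/k = 1.78/0.233 = 7.639 ft²·°F·h/BTU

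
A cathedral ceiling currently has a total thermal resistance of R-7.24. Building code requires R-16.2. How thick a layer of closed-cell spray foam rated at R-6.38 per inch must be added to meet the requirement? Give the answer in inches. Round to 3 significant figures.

ΔR = 16.2 − 7.24 = 8.96 ft²·°F·h/BTU
L = ΔR / (R/in) = 8.96/6.38 = 1.404 in

1.40 in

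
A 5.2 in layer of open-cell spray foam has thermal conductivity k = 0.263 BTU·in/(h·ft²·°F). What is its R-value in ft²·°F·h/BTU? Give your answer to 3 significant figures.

19.8 ft²·°F·h/BTU

R = L/k = 5.2/0.263 = 19.77 ft²·°F·h/BTU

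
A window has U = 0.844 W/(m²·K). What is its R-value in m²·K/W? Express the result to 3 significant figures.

1.18 m²·K/W

R = 1/U = 1/0.844 = 1.185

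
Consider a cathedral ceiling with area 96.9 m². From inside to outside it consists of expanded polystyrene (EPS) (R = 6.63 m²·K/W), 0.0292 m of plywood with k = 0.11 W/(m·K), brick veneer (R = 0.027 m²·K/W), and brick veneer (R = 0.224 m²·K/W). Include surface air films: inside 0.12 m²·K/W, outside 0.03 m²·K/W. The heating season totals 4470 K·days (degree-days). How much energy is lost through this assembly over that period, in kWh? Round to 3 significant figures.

0.0292/0.11 = 0.2655
R_total = 0.12 + 6.63 + 0.2655 + 0.027 + 0.224 + 0.03 = 7.296 m²·K/W
E = A × HDD × 24 / R / 1000 = 96.9 × 4470 × 24 / 7.296 / 1000 = 1425 kWh

1420 kWh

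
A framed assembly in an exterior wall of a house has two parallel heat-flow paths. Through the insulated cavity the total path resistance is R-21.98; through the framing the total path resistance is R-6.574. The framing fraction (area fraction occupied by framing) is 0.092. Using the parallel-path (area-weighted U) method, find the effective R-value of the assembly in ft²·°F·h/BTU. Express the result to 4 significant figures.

18.08 ft²·°F·h/BTU

U_eff = 0.908/21.98 + 0.092/6.574 = 0.04131 + 0.013995 = 0.055305
R_eff = 1/U_eff = 18.082 ft²·°F·h/BTU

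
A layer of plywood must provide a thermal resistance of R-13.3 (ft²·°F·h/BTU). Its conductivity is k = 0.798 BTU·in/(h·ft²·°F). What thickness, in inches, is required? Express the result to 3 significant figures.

L = R × k = 13.3 × 0.798 = 10.61 in

10.6 in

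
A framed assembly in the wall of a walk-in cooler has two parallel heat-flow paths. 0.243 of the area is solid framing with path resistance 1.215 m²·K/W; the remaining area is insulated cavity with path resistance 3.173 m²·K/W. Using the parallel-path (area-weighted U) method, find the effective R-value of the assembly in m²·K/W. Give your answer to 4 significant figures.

U_eff = 0.757/3.173 + 0.243/1.215 = 0.23858 + 0.2 = 0.43858
R_eff = 1/U_eff = 2.2801 m²·K/W

2.280 m²·K/W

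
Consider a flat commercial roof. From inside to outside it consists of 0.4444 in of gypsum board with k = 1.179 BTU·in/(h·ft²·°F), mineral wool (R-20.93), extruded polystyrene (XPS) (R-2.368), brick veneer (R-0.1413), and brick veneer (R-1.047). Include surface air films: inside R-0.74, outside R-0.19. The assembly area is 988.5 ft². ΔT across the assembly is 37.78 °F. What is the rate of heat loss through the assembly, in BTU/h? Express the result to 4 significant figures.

1448 BTU/h

0.4444/1.179 = 0.37693
R_total = 0.74 + 0.37693 + 20.93 + 2.368 + 0.1413 + 1.047 + 0.19 = 25.793 ft²·°F·h/BTU
Q = A·ΔT/R = 988.5 × 37.78 / 25.793 = 1447.9 BTU/h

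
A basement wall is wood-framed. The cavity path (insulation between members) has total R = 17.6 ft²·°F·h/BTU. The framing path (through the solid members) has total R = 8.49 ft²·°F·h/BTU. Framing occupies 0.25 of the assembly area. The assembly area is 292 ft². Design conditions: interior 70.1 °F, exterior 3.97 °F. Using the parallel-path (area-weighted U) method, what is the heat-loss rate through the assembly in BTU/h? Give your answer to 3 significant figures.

U_eff = 0.75/17.6 + 0.25/8.49 = 0.04261 + 0.02945 = 0.07206
R_eff = 1/U_eff = 13.88 ft²·°F·h/BTU
Q = 292 × (70.1 − 3.97) / 13.88 = 1391 BTU/h

1390 BTU/h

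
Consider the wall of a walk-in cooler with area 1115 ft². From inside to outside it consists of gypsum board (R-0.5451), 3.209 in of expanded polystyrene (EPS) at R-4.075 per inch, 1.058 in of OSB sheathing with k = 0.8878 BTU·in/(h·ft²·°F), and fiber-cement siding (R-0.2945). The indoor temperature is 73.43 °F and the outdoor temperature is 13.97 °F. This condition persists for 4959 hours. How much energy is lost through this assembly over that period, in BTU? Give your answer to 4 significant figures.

21760000 BTU

3.209 × 4.075 = 13.077
1.058/0.8878 = 1.1917
R_total = 0.5451 + 13.077 + 1.1917 + 0.2945 = 15.108 ft²·°F·h/BTU
Q = 1115 × (73.43 − 13.97) / 15.108 = 4388.3 BTU/h
E = 4388.3 × 4959 = 21761000 BTU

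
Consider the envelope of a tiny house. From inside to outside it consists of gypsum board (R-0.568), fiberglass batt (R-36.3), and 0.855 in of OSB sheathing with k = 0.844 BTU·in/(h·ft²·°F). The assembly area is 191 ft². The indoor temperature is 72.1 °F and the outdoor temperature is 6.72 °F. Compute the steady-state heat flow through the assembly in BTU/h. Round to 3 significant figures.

0.855/0.844 = 1.013
R_total = 0.568 + 36.3 + 1.013 = 37.88 ft²·°F·h/BTU
Q = A·ΔT/R = 191 × (72.1 − 6.72) / 37.88 = 329.7 BTU/h

330 BTU/h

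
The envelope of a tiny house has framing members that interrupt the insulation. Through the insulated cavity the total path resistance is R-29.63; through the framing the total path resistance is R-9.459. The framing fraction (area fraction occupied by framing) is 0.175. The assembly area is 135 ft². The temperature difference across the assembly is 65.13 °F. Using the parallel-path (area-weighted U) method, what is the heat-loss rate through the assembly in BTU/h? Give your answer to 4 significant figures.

407.5 BTU/h

U_eff = 0.825/29.63 + 0.175/9.459 = 0.027843 + 0.018501 = 0.046344
R_eff = 1/U_eff = 21.578 ft²·°F·h/BTU
Q = 135 × 65.13 / 21.578 = 407.48 BTU/h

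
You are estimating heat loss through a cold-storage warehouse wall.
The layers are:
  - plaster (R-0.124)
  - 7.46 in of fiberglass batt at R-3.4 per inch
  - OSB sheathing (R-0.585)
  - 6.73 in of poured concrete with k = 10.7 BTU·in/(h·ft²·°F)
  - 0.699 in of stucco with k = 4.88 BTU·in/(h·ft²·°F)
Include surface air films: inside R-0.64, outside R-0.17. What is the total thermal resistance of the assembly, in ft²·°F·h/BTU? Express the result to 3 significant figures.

7.46 × 3.4 = 25.36
6.73/10.7 = 0.629
0.699/4.88 = 0.1432
R_total = 0.64 + 0.124 + 25.36 + 0.585 + 0.629 + 0.1432 + 0.17 = 27.66 ft²·°F·h/BTU

27.7 ft²·°F·h/BTU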